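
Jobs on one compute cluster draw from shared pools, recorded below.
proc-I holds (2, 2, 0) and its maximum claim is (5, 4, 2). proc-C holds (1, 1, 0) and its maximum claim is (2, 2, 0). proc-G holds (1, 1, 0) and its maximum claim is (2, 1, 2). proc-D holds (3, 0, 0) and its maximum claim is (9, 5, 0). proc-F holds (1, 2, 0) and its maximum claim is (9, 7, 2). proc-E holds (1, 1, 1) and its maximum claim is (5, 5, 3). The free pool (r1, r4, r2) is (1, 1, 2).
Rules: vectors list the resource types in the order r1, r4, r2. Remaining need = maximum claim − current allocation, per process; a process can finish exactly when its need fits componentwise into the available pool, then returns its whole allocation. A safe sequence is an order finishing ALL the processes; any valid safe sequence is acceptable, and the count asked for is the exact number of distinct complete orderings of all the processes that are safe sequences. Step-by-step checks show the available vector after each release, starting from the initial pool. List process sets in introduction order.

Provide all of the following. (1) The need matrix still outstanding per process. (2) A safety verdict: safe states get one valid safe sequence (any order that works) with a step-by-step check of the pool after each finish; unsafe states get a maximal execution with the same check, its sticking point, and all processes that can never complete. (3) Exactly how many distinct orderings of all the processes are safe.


(1) Outstanding need per process (order r1, r4, r2):
  proc-I: (3, 2, 2)
  proc-C: (1, 1, 0)
  proc-G: (1, 0, 2)
  proc-D: (6, 5, 0)
  proc-F: (8, 5, 2)
  proc-E: (4, 4, 2)
(2) SAFE, for example via the order proc-G, proc-C, proc-I, proc-E, proc-D, proc-F.
Key observation: the first exact fit in this order is proc-G — it needs (1, 0, 2) with (1, 1, 2) free, meeting a requested resource to the last unit.
Verifying each step:
  pool = (1, 1, 2)
  proc-G needs (1, 0, 2) <= (1, 1, 2) -> finishes; pool += (1, 1, 0) = (2, 2, 2)
  proc-C needs (1, 1, 0) <= (2, 2, 2) -> finishes; pool += (1, 1, 0) = (3, 3, 2)
  proc-I needs (3, 2, 2) <= (3, 3, 2) -> finishes; pool += (2, 2, 0) = (5, 5, 2)
  proc-E needs (4, 4, 2) <= (5, 5, 2) -> finishes; pool += (1, 1, 1) = (6, 6, 3)
  proc-D needs (6, 5, 0) <= (6, 6, 3) -> finishes; pool += (3, 0, 0) = (9, 6, 3)
  proc-F needs (8, 5, 2) <= (9, 6, 3) -> finishes; pool += (1, 2, 0) = (10, 8, 3)
(3) The exact count: 2 of the possible complete orderings are safe sequences.


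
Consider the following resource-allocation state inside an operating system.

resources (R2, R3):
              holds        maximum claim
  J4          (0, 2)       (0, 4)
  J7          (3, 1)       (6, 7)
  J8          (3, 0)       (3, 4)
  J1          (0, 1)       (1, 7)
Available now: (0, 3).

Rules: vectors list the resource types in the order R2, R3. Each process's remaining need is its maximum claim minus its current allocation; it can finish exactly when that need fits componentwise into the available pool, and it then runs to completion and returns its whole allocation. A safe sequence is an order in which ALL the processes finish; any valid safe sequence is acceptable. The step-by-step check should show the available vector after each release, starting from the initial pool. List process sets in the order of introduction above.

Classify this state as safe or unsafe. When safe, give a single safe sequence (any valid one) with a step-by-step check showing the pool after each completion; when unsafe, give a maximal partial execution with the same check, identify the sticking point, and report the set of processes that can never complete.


UNSAFE — no complete ordering exists.
Key observation: R3 is the bottleneck — with J4, J8 done the pool holds (3, 5), short of every remaining need.
Going as far as possible: J4, J8; after that, nothing fits. Walking it through:
  pool = (0, 3)
  J4 needs (0, 2) <= (0, 3) -> finishes; pool += (0, 2) = (0, 5)
  J8 needs (0, 4) <= (0, 5) -> finishes; pool += (3, 0) = (3, 5)
  blocked: J7 wants (3, 6), pool (3, 5) — not enough R3
  blocked: J1 wants (1, 6), pool (3, 5) — not enough R3
Never able to finish: J7 and J1.


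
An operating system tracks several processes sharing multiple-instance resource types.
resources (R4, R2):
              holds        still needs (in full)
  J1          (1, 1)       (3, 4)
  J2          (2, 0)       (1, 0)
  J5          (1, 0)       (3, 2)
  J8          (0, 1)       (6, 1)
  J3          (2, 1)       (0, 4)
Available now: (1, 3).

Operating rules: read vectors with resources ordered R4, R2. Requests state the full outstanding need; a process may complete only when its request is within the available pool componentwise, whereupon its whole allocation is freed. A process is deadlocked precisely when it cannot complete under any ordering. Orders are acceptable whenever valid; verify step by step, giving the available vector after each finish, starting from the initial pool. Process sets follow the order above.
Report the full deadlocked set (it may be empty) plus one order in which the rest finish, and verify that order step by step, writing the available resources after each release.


Deadlocked: J1, J8 and J3.
Key observation: after J2, J5 the pool peaks at (4, 3), and each blocked process is short somewhere: J1 on R2; J8 on R4; J3 on R2.
One completion order for the rest: J2, J5. Walking it through:
  pool = (1, 3)
  J2: need (1, 0) fits (1, 3); releases (2, 0), pool now (3, 3)
  J5: need (3, 2) fits (3, 3); releases (1, 0), pool now (4, 3)
None of the blocked processes ever fits:
  J1 still needs (3, 4) but only (4, 3) is free — short on R2
  J8 still needs (6, 1) but only (4, 3) is free — short on R4
  J3 still needs (0, 4) but only (4, 3) is free — short on R2


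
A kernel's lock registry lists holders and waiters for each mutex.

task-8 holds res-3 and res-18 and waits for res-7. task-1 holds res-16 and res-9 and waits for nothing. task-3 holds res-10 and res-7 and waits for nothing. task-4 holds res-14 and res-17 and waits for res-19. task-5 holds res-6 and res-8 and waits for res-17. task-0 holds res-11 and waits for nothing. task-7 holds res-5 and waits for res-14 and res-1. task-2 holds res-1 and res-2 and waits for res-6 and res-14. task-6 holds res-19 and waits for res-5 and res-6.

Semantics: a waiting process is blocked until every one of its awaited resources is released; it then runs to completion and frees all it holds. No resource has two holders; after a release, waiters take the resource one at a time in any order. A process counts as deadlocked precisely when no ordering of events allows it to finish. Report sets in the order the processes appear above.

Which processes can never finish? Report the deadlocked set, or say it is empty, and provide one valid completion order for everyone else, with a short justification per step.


The deadlocked set is task-4, task-5, task-7, task-2 and task-6.
Key observation: the cycle task-4 -> task-6 -> task-5 -> task-4 can never break — each member waits on the next; task-7 and task-2 are caught in further circular waits.
The rest can finish in the order task-0, task-3, task-8, task-1.
Verifying each step:
  task-0 waits on nothing -> runs at once and releases res-11
  task-3 waits on nothing -> runs at once and releases res-10 and res-7
  task-8 waits on res-7 — all released -> runs and releases res-3 and res-18
  task-1 waits on nothing -> runs at once and releases res-16 and res-9


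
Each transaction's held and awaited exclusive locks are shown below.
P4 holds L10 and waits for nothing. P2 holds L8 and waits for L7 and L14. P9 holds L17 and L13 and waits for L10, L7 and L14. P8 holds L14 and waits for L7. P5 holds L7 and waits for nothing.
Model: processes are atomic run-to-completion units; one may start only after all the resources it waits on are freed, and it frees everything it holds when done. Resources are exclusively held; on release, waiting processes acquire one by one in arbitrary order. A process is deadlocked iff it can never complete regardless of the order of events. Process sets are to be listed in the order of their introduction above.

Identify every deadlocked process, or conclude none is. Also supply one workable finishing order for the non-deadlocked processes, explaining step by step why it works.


The deadlocked set is empty.
Key observation: although several processes wait, no cycle exists — each chain bottoms out at a free runner.
The rest can finish in the order P5, P4, P8, P9, P2.
Check, step by step:
  run P5 (it waits on nothing); releases L7
  run P4 (it waits on nothing); releases L10
  run P8 (all its waits — L7 — are resolved); releases L14
  run P9 (all its waits — L10, L7 and L14 — are resolved); releases L17 and L13
  run P2 (all its waits — L7 and L14 — are resolved); releases L8


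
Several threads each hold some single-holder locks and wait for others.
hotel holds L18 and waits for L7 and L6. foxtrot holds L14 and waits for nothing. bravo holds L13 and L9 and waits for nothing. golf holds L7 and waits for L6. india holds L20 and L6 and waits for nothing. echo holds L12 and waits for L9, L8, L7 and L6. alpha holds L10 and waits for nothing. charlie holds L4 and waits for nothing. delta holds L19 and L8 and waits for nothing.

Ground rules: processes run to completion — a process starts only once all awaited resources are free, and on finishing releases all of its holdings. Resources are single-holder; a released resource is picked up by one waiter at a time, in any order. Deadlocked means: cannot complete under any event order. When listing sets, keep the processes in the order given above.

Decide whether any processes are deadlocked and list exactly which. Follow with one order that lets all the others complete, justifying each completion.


Nothing here is deadlocked.
Key observation: the wait graph is acyclic; completion cascades from the unblocked processes through everyone else.
The rest can finish in the order india, alpha, delta, bravo, golf, foxtrot, hotel, charlie, echo.
Verifying each step:
  run india (it waits on nothing); releases L20 and L6
  run alpha (it waits on nothing); releases L10
  run delta (it waits on nothing); releases L19 and L8
  run bravo (it waits on nothing); releases L13 and L9
  golf: everything it awaited (L6) is free; runs, freeing L7
  run foxtrot (it waits on nothing); releases L14
  hotel: everything it awaited (L7 and L6) is free; runs, freeing L18
  run charlie (it waits on nothing); releases L4
  echo: everything it awaited (L9, L8, L7 and L6) is free; runs, freeing L12


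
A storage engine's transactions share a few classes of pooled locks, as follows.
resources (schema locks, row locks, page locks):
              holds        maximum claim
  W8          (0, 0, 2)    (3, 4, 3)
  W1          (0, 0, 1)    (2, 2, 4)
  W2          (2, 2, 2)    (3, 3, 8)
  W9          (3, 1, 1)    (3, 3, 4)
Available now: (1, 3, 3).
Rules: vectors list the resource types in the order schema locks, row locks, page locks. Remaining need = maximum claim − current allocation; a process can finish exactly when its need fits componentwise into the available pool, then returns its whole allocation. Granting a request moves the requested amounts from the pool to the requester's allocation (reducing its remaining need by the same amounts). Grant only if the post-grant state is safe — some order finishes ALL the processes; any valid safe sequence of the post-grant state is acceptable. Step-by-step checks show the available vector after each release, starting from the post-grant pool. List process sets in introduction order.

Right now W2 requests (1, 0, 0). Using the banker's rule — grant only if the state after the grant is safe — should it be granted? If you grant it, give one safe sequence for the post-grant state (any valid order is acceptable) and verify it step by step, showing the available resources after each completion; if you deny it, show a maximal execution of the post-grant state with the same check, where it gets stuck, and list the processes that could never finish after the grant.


GRANT: granting preserves safety; a valid post-grant sequence is W9, W8, W2, W1.
Key observation: (0, 3, 3) free after granting still covers W9 first, and each release covers the next.
Verifying the post-grant state step by step:
  pool = (0, 3, 3)
  W9 needs (0, 2, 3) <= (0, 3, 3) -> finishes; pool += (3, 1, 1) = (3, 4, 4)
  W8 needs (3, 4, 1) <= (3, 4, 4) -> finishes; pool += (0, 0, 2) = (3, 4, 6)
  W2 needs (0, 1, 6) <= (3, 4, 6) -> finishes; pool += (3, 2, 2) = (6, 6, 8)
  W1 needs (2, 2, 3) <= (6, 6, 8) -> finishes; pool += (0, 0, 1) = (6, 6, 9)


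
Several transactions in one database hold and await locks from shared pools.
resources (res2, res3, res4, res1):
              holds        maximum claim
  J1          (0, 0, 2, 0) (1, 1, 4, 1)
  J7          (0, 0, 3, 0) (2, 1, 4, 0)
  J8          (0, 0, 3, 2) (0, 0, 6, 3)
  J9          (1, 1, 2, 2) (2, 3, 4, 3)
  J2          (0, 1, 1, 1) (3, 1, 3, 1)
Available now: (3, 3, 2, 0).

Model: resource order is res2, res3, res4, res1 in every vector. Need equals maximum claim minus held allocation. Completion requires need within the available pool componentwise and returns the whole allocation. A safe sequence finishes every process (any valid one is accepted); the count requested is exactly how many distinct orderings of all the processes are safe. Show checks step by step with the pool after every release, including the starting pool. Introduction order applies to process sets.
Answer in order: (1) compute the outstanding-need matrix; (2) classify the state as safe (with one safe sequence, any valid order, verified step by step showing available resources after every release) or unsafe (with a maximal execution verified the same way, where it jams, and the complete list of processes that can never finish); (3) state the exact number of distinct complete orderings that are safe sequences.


(1) Outstanding need per process (order res2, res3, res4, res1):
  J1: (1, 1, 2, 1)
  J7: (2, 1, 1, 0)
  J8: (0, 0, 3, 1)
  J9: (1, 2, 2, 1)
  J2: (3, 0, 2, 0)
(2) SAFE. One safe sequence: J2, J8, J1, J7, J9.
Key observation: the order's first zero-slack moment is J2 ((3, 0, 2, 0) needed, (3, 3, 2, 0) free — a requested resource with nothing to spare).
Verifying each step:
  pool = (3, 3, 2, 0)
  J2: need (3, 0, 2, 0) fits (3, 3, 2, 0); releases (0, 1, 1, 1), pool now (3, 4, 3, 1)
  J8: need (0, 0, 3, 1) fits (3, 4, 3, 1); releases (0, 0, 3, 2), pool now (3, 4, 6, 3)
  J1: need (1, 1, 2, 1) fits (3, 4, 6, 3); releases (0, 0, 2, 0), pool now (3, 4, 8, 3)
  J7: need (2, 1, 1, 0) fits (3, 4, 8, 3); releases (0, 0, 3, 0), pool now (3, 4, 11, 3)
  J9: need (1, 2, 2, 1) fits (3, 4, 11, 3); releases (1, 1, 2, 2), pool now (4, 5, 13, 5)
(3) The exact count: 30 of the possible complete orderings are safe sequences.


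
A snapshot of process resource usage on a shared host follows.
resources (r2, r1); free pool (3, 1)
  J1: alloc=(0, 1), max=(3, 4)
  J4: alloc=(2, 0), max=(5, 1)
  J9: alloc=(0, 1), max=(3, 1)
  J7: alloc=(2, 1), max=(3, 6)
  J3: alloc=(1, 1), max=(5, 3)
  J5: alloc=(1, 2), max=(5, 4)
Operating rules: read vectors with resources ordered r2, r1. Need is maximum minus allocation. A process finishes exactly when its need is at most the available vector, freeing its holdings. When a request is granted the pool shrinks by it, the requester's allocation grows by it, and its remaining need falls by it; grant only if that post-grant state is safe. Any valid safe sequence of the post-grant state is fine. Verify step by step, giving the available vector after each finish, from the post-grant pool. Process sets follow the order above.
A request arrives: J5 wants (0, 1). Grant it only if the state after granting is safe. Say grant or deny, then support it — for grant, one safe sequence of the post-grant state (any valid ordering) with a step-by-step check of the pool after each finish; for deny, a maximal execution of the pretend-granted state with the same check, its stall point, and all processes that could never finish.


GRANT: granting preserves safety; a valid post-grant sequence is J9, J4, J5, J3, J1, J7.
Key observation: the grant leaves (3, 0) free — enough for J9, whose release restarts the cascade.
Verifying the post-grant state step by step:
  pool = (3, 0)
  J9: need (3, 0) fits (3, 0); releases (0, 1), pool now (3, 1)
  J4: need (3, 1) fits (3, 1); releases (2, 0), pool now (5, 1)
  J5: need (4, 1) fits (5, 1); releases (1, 3), pool now (6, 4)
  J3: need (4, 2) fits (6, 4); releases (1, 1), pool now (7, 5)
  J1: need (3, 3) fits (7, 5); releases (0, 1), pool now (7, 6)
  J7: need (1, 5) fits (7, 6); releases (2, 1), pool now (9, 7)


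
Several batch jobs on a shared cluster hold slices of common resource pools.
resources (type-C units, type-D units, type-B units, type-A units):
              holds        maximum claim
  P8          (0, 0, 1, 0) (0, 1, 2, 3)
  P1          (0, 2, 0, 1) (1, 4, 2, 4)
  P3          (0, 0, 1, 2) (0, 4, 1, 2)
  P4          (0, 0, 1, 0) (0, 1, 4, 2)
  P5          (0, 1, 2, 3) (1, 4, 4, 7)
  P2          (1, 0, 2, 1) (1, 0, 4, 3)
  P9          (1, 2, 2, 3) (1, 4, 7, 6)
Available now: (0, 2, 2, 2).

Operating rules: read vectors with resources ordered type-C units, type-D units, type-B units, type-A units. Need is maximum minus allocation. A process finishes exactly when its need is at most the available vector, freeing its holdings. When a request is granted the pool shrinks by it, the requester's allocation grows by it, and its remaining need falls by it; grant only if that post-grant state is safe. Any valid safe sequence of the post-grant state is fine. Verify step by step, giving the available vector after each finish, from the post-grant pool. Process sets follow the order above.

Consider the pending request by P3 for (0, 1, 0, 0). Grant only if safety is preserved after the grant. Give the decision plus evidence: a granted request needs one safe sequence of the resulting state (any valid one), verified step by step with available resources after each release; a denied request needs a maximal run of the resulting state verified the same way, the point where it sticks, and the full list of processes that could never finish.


DENY: after the grant no complete ordering would exist.
Key observation: once P2, P8, P4 finish, the pool peaks at (1, 1, 6, 3) — and every remaining process still needs more type-D units than that.
Pretend the grant happened; the run P2, P8, P4 goes as far as possible. Verifying each step:
  pool = (0, 1, 2, 2)
  P2 needs (0, 0, 2, 2) <= (0, 1, 2, 2) -> finishes; pool += (1, 0, 2, 1) = (1, 1, 4, 3)
  P8 needs (0, 1, 1, 3) <= (1, 1, 4, 3) -> finishes; pool += (0, 0, 1, 0) = (1, 1, 5, 3)
  P4 needs (0, 1, 3, 2) <= (1, 1, 5, 3) -> finishes; pool += (0, 0, 1, 0) = (1, 1, 6, 3)
  P1 still needs (1, 2, 2, 3) but only (1, 1, 6, 3) is free — short on type-D units
  P3 still needs (0, 3, 0, 0) but only (1, 1, 6, 3) is free — short on type-D units
  P5 still needs (1, 3, 2, 4) but only (1, 1, 6, 3) is free — short on type-D units and type-A units
  P9 still needs (0, 2, 5, 3) but only (1, 1, 6, 3) is free — short on type-D units
Processes that could never finish after the grant: P1, P3, P5 and P9.


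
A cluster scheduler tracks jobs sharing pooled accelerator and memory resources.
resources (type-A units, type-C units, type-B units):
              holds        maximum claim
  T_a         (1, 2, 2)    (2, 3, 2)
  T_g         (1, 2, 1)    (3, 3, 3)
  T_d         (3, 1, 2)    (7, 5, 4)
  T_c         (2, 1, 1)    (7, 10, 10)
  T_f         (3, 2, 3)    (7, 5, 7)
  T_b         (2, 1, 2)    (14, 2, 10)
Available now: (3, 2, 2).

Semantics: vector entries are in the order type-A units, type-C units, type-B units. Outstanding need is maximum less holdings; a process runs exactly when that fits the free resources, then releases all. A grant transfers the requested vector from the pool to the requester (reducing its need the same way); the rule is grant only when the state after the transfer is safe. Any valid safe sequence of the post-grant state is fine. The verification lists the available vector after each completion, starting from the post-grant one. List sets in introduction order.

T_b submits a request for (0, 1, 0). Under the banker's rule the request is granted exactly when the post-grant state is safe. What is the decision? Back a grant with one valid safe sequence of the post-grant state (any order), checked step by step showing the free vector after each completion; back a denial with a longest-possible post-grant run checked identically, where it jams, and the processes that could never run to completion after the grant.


DENY. Granting would leave the state unsafe.
Key observation: after T_a, T_g, T_f, T_d the pool peaks at (11, 8, 10), and each blocked process is short somewhere: T_c on type-C units; T_b on type-A units.
Pretend the grant happened; the run T_a, T_g, T_f, T_d goes as far as possible. Check, step by step:
  pool = (3, 1, 2)
  run T_a (needs (1, 1, 0), free (3, 1, 2)); after release of (1, 2, 2) the pool is (4, 3, 4)
  run T_g (needs (2, 1, 2), free (4, 3, 4)); after release of (1, 2, 1) the pool is (5, 5, 5)
  run T_f (needs (4, 3, 4), free (5, 5, 5)); after release of (3, 2, 3) the pool is (8, 7, 8)
  run T_d (needs (4, 4, 2), free (8, 7, 8)); after release of (3, 1, 2) the pool is (11, 8, 10)
  blocked: T_c wants (5, 9, 9), pool (11, 8, 10) — not enough type-C units
  blocked: T_b wants (12, 0, 8), pool (11, 8, 10) — not enough type-A units
Had the request been granted, T_c and T_b could never finish.


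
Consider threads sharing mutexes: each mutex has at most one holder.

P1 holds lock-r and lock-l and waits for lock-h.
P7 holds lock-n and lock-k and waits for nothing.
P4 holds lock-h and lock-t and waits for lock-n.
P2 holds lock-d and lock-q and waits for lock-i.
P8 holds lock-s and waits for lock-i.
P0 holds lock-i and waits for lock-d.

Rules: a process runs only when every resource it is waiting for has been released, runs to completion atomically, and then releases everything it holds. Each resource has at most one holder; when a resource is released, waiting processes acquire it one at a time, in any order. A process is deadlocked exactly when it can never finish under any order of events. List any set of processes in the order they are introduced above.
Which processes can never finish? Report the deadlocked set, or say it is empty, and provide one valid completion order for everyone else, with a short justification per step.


Deadlocked: P2, P8 and P0.
Key observation: P2 -> P0 -> P2 is a circular wait — nothing in it can go first; P8 waits into the deadlock from upstream.
A valid finishing order for the others: P7, P4, P1.
Step-by-step check:
  run P7 (it waits on nothing); releases lock-n and lock-k
  run P4 (all its waits — lock-n — are resolved); releases lock-h and lock-t
  run P1 (all its waits — lock-h — are resolved); releases lock-r and lock-l


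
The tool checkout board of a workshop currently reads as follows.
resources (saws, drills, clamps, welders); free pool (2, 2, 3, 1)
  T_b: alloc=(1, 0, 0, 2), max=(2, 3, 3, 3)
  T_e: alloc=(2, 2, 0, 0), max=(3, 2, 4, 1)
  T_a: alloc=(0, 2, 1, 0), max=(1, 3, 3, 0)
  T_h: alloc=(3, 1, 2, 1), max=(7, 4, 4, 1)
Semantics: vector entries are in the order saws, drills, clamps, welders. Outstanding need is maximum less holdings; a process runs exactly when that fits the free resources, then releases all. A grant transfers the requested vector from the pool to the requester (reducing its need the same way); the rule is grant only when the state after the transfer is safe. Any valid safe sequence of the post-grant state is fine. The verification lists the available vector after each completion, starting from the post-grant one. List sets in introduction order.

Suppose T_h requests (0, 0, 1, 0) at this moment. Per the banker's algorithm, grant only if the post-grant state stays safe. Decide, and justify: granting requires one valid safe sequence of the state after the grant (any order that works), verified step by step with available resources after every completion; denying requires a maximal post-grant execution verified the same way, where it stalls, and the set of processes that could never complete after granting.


DENY — the pretend-granted state is unsafe.
Key observation: after T_a, T_b the pool peaks at (3, 4, 3, 3), and each blocked process is short somewhere: T_e on clamps; T_h on saws.
Pretend the grant happened; the run T_a, T_b goes as far as possible. Verifying each step:
  pool = (2, 2, 2, 1)
  T_a: need (1, 1, 2, 0) fits (2, 2, 2, 1); releases (0, 2, 1, 0), pool now (2, 4, 3, 1)
  T_b: need (1, 3, 3, 1) fits (2, 4, 3, 1); releases (1, 0, 0, 2), pool now (3, 4, 3, 3)
  T_e still needs (1, 0, 4, 1) but only (3, 4, 3, 3) is free — short on clamps
  T_h still needs (4, 3, 1, 0) but only (3, 4, 3, 3) is free — short on saws
Had the request been granted, T_e and T_h could never finish.


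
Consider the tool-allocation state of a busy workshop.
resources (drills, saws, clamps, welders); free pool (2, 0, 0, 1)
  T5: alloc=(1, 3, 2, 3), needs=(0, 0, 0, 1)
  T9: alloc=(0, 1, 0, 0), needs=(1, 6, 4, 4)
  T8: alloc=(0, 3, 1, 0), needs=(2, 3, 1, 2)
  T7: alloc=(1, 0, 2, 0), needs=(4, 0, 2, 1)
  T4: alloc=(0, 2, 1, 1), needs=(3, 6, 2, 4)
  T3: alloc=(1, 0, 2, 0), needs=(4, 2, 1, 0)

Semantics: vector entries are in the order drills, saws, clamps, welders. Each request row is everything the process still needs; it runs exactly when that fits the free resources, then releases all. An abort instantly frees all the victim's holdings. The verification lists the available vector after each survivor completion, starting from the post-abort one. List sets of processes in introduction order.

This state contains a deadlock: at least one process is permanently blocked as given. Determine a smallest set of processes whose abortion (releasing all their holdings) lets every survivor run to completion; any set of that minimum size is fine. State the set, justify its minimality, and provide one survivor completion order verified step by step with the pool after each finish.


The answer: abort T7.
Key observation: T3 could never have finished before the abort; with (1, 0, 2, 0) returned by T7, it fits at step 5.
No smaller set exists: with zero aborts the deadlock remains.
Survivors finish in the order: T5, T8, T4, T9, T3. Check, step by step (pool after the aborts first):
  pool = (3, 0, 2, 1)
  run T5 (needs (0, 0, 0, 1), free (3, 0, 2, 1)); after release of (1, 3, 2, 3) the pool is (4, 3, 4, 4)
  run T8 (needs (2, 3, 1, 2), free (4, 3, 4, 4)); after release of (0, 3, 1, 0) the pool is (4, 6, 5, 4)
  run T4 (needs (3, 6, 2, 4), free (4, 6, 5, 4)); after release of (0, 2, 1, 1) the pool is (4, 8, 6, 5)
  run T9 (needs (1, 6, 4, 4), free (4, 8, 6, 5)); after release of (0, 1, 0, 0) the pool is (4, 9, 6, 5)
  run T3 (needs (4, 2, 1, 0), free (4, 9, 6, 5)); after release of (1, 0, 2, 0) the pool is (5, 9, 8, 5)


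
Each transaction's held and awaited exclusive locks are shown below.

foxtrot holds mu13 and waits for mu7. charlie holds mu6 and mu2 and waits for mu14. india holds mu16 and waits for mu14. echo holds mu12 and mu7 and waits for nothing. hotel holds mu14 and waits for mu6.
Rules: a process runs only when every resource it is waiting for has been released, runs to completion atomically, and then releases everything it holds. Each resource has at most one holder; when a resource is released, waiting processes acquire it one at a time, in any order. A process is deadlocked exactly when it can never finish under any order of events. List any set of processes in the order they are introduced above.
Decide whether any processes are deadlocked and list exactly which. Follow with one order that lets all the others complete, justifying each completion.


Deadlocked set: charlie, india and hotel.
Key observation: the wait chain closes on itself along charlie -> hotel -> charlie; india waits into the deadlock from upstream.
One completion order for the rest: echo, foxtrot.
Step-by-step check:
  echo waits on nothing -> runs at once and releases mu12 and mu7
  foxtrot waits on mu7 — all released -> runs and releases mu13


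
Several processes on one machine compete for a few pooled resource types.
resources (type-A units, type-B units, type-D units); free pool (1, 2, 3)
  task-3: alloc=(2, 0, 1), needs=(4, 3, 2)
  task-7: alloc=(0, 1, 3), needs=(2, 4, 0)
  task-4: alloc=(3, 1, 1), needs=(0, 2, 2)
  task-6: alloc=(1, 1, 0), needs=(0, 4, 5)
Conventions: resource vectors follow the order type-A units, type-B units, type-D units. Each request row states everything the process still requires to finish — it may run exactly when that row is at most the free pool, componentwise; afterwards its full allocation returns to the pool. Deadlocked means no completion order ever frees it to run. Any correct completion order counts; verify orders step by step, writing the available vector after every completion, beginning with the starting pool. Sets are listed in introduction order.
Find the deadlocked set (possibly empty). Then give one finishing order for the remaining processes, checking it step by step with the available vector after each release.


The deadlocked set is task-7 and task-6.
Key observation: the wall is type-B units: completing task-4, task-3 brings the pool only to (6, 3, 5), and all the rest need more.
One completion order for the rest: task-4, task-3. Verifying each step:
  pool = (1, 2, 3)
  task-4: need (0, 2, 2) fits (1, 2, 3); releases (3, 1, 1), pool now (4, 3, 4)
  task-3: need (4, 3, 2) fits (4, 3, 4); releases (2, 0, 1), pool now (6, 3, 5)
The blocked processes can never fit:
  task-7 cannot run: need (2, 4, 0) vs free (6, 3, 5) (insufficient type-B units)
  task-6 cannot run: need (0, 4, 5) vs free (6, 3, 5) (insufficient type-B units)


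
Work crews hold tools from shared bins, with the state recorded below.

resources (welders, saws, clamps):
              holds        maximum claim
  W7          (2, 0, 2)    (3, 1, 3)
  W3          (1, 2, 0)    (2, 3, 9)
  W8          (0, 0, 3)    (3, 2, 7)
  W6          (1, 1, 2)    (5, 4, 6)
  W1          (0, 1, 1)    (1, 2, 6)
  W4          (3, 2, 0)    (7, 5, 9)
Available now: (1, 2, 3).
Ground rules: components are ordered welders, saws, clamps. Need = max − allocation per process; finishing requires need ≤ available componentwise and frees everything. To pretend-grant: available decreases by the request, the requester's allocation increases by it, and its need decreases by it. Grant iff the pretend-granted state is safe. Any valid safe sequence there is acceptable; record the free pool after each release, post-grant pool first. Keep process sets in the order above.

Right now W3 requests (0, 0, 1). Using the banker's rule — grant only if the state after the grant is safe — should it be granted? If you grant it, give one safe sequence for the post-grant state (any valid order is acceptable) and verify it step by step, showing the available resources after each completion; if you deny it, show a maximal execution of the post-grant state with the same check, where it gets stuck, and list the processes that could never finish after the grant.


GRANT — the state after the grant stays safe, e.g. via W7, W8, W1, W3, W4, W6.
Key observation: even at the reduced pool (1, 2, 2), W7 fits immediately, so safety survives the grant.
Check on the post-grant state, step by step:
  pool = (1, 2, 2)
  run W7 (needs (1, 1, 1), free (1, 2, 2)); after release of (2, 0, 2) the pool is (3, 2, 4)
  run W8 (needs (3, 2, 4), free (3, 2, 4)); after release of (0, 0, 3) the pool is (3, 2, 7)
  run W1 (needs (1, 1, 5), free (3, 2, 7)); after release of (0, 1, 1) the pool is (3, 3, 8)
  run W3 (needs (1, 1, 8), free (3, 3, 8)); after release of (1, 2, 1) the pool is (4, 5, 9)
  run W4 (needs (4, 3, 9), free (4, 5, 9)); after release of (3, 2, 0) the pool is (7, 7, 9)
  run W6 (needs (4, 3, 4), free (7, 7, 9)); after release of (1, 1, 2) the pool is (8, 8, 11)


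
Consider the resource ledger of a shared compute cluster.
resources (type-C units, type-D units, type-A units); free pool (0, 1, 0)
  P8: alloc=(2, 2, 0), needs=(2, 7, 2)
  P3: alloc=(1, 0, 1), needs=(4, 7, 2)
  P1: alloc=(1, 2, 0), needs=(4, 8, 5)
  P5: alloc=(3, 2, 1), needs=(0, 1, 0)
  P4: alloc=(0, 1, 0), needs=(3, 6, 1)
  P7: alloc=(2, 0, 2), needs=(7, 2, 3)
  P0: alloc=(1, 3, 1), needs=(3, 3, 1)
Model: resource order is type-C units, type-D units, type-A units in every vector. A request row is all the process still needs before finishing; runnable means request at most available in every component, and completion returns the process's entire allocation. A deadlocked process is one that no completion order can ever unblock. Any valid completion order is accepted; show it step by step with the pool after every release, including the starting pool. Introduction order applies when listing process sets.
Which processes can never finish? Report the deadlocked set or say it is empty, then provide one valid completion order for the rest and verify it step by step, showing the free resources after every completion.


No process is deadlocked.
Key observation: P5 leads a chain of completions in which each release enables another process.
One completion order for the rest: P5, P0, P4, P3, P8, P7, P1. Step-by-step check:
  pool = (0, 1, 0)
  P5: need (0, 1, 0) fits (0, 1, 0); releases (3, 2, 1), pool now (3, 3, 1)
  P0: need (3, 3, 1) fits (3, 3, 1); releases (1, 3, 1), pool now (4, 6, 2)
  P4: need (3, 6, 1) fits (4, 6, 2); releases (0, 1, 0), pool now (4, 7, 2)
  P3: need (4, 7, 2) fits (4, 7, 2); releases (1, 0, 1), pool now (5, 7, 3)
  P8: need (2, 7, 2) fits (5, 7, 3); releases (2, 2, 0), pool now (7, 9, 3)
  P7: need (7, 2, 3) fits (7, 9, 3); releases (2, 0, 2), pool now (9, 9, 5)
  P1: need (4, 8, 5) fits (9, 9, 5); releases (1, 2, 0), pool now (10, 11, 5)


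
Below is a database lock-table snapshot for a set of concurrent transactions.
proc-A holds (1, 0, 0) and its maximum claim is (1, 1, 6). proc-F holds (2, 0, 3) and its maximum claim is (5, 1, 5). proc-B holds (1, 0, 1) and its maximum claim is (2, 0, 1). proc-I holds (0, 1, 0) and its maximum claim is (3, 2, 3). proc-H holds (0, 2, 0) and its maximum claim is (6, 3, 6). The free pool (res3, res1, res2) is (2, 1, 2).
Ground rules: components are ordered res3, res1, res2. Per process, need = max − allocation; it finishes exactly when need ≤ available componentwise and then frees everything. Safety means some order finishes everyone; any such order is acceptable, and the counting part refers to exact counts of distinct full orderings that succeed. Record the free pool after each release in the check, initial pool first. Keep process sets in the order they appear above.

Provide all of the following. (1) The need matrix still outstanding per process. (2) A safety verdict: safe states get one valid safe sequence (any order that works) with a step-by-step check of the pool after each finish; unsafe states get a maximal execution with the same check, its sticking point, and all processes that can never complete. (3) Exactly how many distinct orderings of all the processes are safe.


(1) Outstanding need per process (order res3, res1, res2):
  proc-A: (0, 1, 6)
  proc-F: (3, 1, 2)
  proc-B: (1, 0, 0)
  proc-I: (3, 1, 3)
  proc-H: (6, 1, 6)
(2) SAFE, for example via the order proc-B, proc-F, proc-A, proc-H, proc-I.
Key observation: proc-F marks the first exact bind of the order: its need (3, 1, 2) fits the free (3, 1, 3) with zero slack on a requested resource.
Verifying each step:
  pool = (2, 1, 2)
  run proc-B (needs (1, 0, 0), free (2, 1, 2)); after release of (1, 0, 1) the pool is (3, 1, 3)
  run proc-F (needs (3, 1, 2), free (3, 1, 3)); after release of (2, 0, 3) the pool is (5, 1, 6)
  run proc-A (needs (0, 1, 6), free (5, 1, 6)); after release of (1, 0, 0) the pool is (6, 1, 6)
  run proc-H (needs (6, 1, 6), free (6, 1, 6)); after release of (0, 2, 0) the pool is (6, 3, 6)
  run proc-I (needs (3, 1, 3), free (6, 3, 6)); after release of (0, 1, 0) the pool is (6, 4, 6)
(3) Precisely 4 of the possible complete orderings are safe sequences.


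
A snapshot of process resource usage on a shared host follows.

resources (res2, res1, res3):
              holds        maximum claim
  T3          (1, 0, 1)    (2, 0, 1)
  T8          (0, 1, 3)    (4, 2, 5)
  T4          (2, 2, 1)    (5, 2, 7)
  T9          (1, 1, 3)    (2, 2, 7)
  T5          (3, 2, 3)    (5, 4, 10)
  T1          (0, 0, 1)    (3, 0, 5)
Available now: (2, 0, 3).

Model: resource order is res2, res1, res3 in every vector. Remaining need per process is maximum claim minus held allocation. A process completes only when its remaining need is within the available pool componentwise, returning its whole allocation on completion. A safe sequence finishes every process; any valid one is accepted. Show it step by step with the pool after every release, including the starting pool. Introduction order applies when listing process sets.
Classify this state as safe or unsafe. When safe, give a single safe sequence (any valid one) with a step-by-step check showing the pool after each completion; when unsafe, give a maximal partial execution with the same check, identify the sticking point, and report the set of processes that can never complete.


The state is UNSAFE.
Key observation: after T3, T1 the pool peaks at (3, 0, 5), and each blocked process is short somewhere: T8 on res2, res1; T4 on res3; T9 on res1; T5 on res1, res3.
A maximal execution: T3, T1 — then nothing else fits. Step-by-step check:
  pool = (2, 0, 3)
  run T3 (needs (1, 0, 0), free (2, 0, 3)); after release of (1, 0, 1) the pool is (3, 0, 4)
  run T1 (needs (3, 0, 4), free (3, 0, 4)); after release of (0, 0, 1) the pool is (3, 0, 5)
  T8 still needs (4, 1, 2) but only (3, 0, 5) is free — short on res2 and res1
  T4 still needs (3, 0, 6) but only (3, 0, 5) is free — short on res3
  T9 still needs (1, 1, 4) but only (3, 0, 5) is free — short on res1
  T5 still needs (2, 2, 7) but only (3, 0, 5) is free — short on res1 and res3
Permanently blocked: T8, T4, T9 and T5.


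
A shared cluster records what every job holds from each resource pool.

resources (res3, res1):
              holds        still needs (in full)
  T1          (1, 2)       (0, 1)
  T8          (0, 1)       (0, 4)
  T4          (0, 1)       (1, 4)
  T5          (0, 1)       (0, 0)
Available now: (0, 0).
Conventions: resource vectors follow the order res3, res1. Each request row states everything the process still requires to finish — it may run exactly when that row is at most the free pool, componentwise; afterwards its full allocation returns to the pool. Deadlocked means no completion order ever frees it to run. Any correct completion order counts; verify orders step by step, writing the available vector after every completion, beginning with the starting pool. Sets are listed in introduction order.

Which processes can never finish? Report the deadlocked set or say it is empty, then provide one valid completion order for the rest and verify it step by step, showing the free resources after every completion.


Deadlocked set: T8 and T4.
Key observation: the pool after T5, T1 is (1, 3); every surviving request exceeds it in res1, so progress ends there.
A valid finishing order for the others: T5, T1. Verifying each step:
  pool = (0, 0)
  T5 needs (0, 0) <= (0, 0) -> finishes; pool += (0, 1) = (0, 1)
  T1 needs (0, 1) <= (0, 1) -> finishes; pool += (1, 2) = (1, 3)
The stuck group stays short no matter what:
  blocked: T8 wants (0, 4), pool (1, 3) — not enough res1
  blocked: T4 wants (1, 4), pool (1, 3) — not enough res1


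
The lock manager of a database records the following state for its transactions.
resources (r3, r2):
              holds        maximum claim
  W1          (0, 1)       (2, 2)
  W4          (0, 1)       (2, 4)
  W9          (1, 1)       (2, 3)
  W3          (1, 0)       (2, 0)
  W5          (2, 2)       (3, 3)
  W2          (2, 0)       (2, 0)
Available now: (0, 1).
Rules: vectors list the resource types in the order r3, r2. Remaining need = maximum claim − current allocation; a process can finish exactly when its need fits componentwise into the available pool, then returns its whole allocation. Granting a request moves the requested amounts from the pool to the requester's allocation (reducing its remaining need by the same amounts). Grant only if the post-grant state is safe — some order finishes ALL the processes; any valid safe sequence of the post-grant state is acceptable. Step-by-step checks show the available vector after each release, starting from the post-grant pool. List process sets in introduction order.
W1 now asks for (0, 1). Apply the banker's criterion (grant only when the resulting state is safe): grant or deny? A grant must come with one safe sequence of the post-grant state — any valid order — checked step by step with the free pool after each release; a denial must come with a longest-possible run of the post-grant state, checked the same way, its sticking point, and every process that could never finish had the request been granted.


GRANT. The post-grant state is safe; one safe sequence: W2, W1, W9, W4, W5, W3.
Key observation: with (0, 0) left after the transfer, W2 can run at once — the state stays safe.
Verifying the post-grant state step by step:
  pool = (0, 0)
  W2: need (0, 0) fits (0, 0); releases (2, 0), pool now (2, 0)
  W1: need (2, 0) fits (2, 0); releases (0, 2), pool now (2, 2)
  W9: need (1, 2) fits (2, 2); releases (1, 1), pool now (3, 3)
  W4: need (2, 3) fits (3, 3); releases (0, 1), pool now (3, 4)
  W5: need (1, 1) fits (3, 4); releases (2, 2), pool now (5, 6)
  W3: need (1, 0) fits (5, 6); releases (1, 0), pool now (6, 6)
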